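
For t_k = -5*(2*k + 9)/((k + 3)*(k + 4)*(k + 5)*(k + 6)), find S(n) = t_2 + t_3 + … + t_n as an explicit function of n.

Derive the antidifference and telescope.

S(n) = (-n**2 - 10*n + 11)/(7*(n**2 + 10*n + 24))

t_(k+1)/t_k = (k + 3)*(2*k + 11)/((k + 7)*(2*k + 9)).
Gosper form: A/B · C(k+1)/C(k) with A=k + 3, B=k + 7, C=k + 9/2.
Solve (k + 3)·f(k+1) − (k + 6)·f(k) = k + 9/2.
From deg A=1, deg B=1, deg C=1: d=3.
Match coefficients ⇒ f(k) = k*(k + 4)*(k + 8)/30.
R(k) = B(k−1)·f(k)/C(k) = k*(k + 4)*(k + 6)*(k + 8)/(15*(2*k + 9)); s_k = R·t_k = k*(-k - 8)/(3*(k**2 + 8*k + 15)).
Δs = 5*(-2*k - 9)/(k**4 + 18*k**3 + 119*k**2 + 342*k + 360), as required.
Telescope: S(n) = s_(n+1) − s_(2) = (-n**2 - 10*n - 9)/(3*(n**2 + 10*n + 24)) − (-4/21) = (-n**2 - 10*n + 11)/(7*(n**2 + 10*n + 24)).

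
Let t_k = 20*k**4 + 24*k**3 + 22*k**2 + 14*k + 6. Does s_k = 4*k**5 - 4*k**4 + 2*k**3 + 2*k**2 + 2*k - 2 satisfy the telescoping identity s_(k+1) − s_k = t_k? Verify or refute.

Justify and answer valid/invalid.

s_(k+1) = 4*k**5 + 16*k**4 + 26*k**3 + 24*k**2 + 16*k + 4
s_(k+1) − s_k = 20*k**4 + 24*k**3 + 22*k**2 + 14*k + 6
(s_(k+1) − s_k) − t_k = 0

Valid — Δs_k = t_k.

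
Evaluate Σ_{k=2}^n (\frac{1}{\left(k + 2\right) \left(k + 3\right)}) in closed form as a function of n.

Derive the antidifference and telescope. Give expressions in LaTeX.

The ratio is (k + 2)/(k + 4).
Gosper form: A/B · C(k+1)/C(k) with A=k + 2, B=k + 4, C=1.
Need (k + 2)·f(k+1) − (k + 3)·f(k) = 1.
Bound: deg f ≤ 1.
Match coefficients ⇒ f(k) = k/2.
Then R = B(k−1)f/C = k*(k + 3)/2, so s_k = R(k)·t_k = k/(2*(k + 2)).
s_(k+1) − s_k = 1/(k**2 + 5*k + 6) = t_k.
Evaluate: s_(n+1) = (n + 1)/(2*(n + 3)); subtract s_(2) = 1/4 ⇒ S(n) = (n - 1)/(4*(n + 3)).

S(n) = \frac{n - 1}{4 \left(n + 3\right)}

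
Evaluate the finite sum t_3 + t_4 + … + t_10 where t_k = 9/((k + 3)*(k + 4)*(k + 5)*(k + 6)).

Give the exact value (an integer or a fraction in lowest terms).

t_(k+1)/t_k = (k + 3)/(k + 7).
Gosper form: A/B · C(k+1)/C(k) with A=k + 3, B=k + 7, C=1.
Key eq: (k + 3)·f(k+1) = (k + 6)·f(k) + (1).
Bound: deg f ≤ 3.
Match coefficients ⇒ f(k) = k*(k**2 + 12*k + 47)/180.
Get s_k = R·t_k = k*(k**2 + 12*k + 47)/(20*(k + 3)*(k + 4)*(k + 5)) with R(k) = B(k−1)f(k)/C(k) = k*(k + 6)*(k**2 + 12*k + 47)/180.
Δs = 9/(k**4 + 18*k**3 + 119*k**2 + 342*k + 360), as required.
Sum = s_(11) − s_(3); s_(11) = 11/224, s_(3) = 23/560 ⇒ 9/1120.

Σ = 9/1120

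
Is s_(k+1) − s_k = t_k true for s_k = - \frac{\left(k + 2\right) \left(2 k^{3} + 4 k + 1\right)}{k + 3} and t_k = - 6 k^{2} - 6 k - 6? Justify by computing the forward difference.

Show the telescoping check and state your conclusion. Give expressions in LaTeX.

s_(k+1) = -(k + 3)*(4*k + 2*(k + 1)**3 + 5)/(k + 4)
s_(k+1) − s_k = (-6*k**4 - 44*k**3 - 96*k**2 - 94*k - 55)/(k**2 + 7*k + 12)
(s_(k+1) − s_k) − t_k = (4*k**3 + 24*k**2 + 20*k + 17)/(k**2 + 7*k + 12)

Invalid: residual \frac{4 k^{3} + 24 k^{2} + 20 k + 17}{k^{2} + 7 k + 12} ≠ 0.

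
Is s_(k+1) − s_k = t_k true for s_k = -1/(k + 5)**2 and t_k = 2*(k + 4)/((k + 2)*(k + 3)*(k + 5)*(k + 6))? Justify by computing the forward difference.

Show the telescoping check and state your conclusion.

s_(k+1) = -1/(k + 6)**2
s_(k+1) − s_k = -1/(k + 6)**2 + (k + 5)**(-2)
(s_(k+1) − s_k) − t_k = 3*(-3*k**2 - 27*k - 58)/(k**6 + 27*k**5 + 297*k**4 + 1697*k**3 + 5286*k**2 + 8460*k + 5400)

Invalid: residual 3*(-3*k**2 - 27*k - 58)/(k**6 + 27*k**5 + 297*k**4 + 1697*k**3 + 5286*k**2 + 8460*k + 5400) ≠ 0.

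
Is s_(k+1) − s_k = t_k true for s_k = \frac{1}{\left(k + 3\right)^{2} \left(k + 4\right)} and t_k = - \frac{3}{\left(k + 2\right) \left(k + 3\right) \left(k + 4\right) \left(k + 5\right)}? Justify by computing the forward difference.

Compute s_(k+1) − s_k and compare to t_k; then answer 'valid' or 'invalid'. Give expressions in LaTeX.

Invalid: residual \frac{2 \left(2 k + 7\right)}{k^{6} + 21 k^{5} + 181 k^{4} + 819 k^{3} + 2050 k^{2} + 2688 k + 1440} ≠ 0.

s_(k+1) = 1/((k + 4)**2*(k + 5))
s_(k+1) − s_k = ((k + 3)**2 - (k + 4)*(k + 5))/((k + 3)**2*(k + 4)**2*(k + 5))
(s_(k+1) − s_k) − t_k = 2*(2*k + 7)/(k**6 + 21*k**5 + 181*k**4 + 819*k**3 + 2050*k**2 + 2688*k + 1440)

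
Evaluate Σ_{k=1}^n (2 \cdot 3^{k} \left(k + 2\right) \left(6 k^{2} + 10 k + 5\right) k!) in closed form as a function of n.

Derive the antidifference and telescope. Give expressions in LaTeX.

Step 1: r(k) = 3*(k + 1)*(k + 3)*(10*k + 6*(k + 1)**2 + 15)/((k + 2)*(6*k**2 + 10*k + 5)).
Normal form (A,B,C) = (3*k + 3, 1, k**3 + 11*k**2/3 + 25*k/6 + 5/3).
Need (3*k + 3)·f(k+1) − (1)·f(k) = k**3 + 11*k**2/3 + 25*k/6 + 5/3.
From deg A=1, deg B=0, deg C=3: d=2.
A polynomial solution: f(k) = (2*k**2 + 2*k - 1)/6.
Certificate R = B(k−1)f/C = (2*k**2 + 2*k - 1)/((k + 2)*(6*k**2 + 10*k + 5)) gives s_k = 2*3**k*(2*k**2 + 2*k - 1)*factorial(k).
Δs = 2*3**k*(k + 2)*(6*k**2 + 10*k + 5)*factorial(k), as required.
Σ_(k=1)^n t_k = s_(n+1) − s_(1) = (6*3**n*(2*n**2 + 6*n + 3)*factorial(n + 1)) − (18), i.e. 12*3**n*n**3*factorial(n) + 48*3**n*n**2*factorial(n) + 54*3**n*n*factorial(n) + 18*3**n*factorial(n) - 18.

S(n) = 12 \cdot 3^{n} n^{3} n! + 48 \cdot 3^{n} n^{2} n! + 54 \cdot 3^{n} n n! + 18 \cdot 3^{n} n! - 18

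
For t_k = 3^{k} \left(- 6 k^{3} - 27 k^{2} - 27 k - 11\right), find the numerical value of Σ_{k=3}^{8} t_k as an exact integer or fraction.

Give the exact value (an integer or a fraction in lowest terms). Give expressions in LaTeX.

t_(k+1)/t_k = 3*(6*k**3 + 45*k**2 + 99*k + 71)/(6*k**3 + 27*k**2 + 27*k + 11).
A = 3, B = 1, C = k**3 + 9*k**2/2 + 9*k/2 + 11/6.
Set up (3)·f(k+1) − (1)·f(k) − (k**3 + 9*k**2/2 + 9*k/2 + 11/6) = 0.
Degrees (0,0,3) ⇒ d ≤ 3.
Coefficient equations give f(k) = (3*k**3 + 1)/6.
So s_k = (B(k−1)f/C)·t_k = ((3*k**3 + 1)/(6*k**3 + 27*k**2 + 27*k + 11))·t_k = 3**k*(-3*k**3 - 1).
Δs = 3**k*(3*k**3 - 9*(k + 1)**3 - 2), as required.
Σ_(k=3)^(8) t_k = s_(9) − s_(3) = -43066404 − (-2214) = -43064190.

Σ = -43064190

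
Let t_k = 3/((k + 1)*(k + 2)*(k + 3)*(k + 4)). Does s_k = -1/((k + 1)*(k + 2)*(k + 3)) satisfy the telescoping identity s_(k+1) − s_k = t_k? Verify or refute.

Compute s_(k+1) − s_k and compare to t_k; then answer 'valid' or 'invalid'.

valid (s_(k+1) − s_k reduces to t_k)

s_(k+1) = -1/((k + 2)*(k + 3)*(k + 4))
s_(k+1) − s_k = 3/((k + 1)*(k + 2)*(k + 3)*(k + 4))
(s_(k+1) − s_k) − t_k = 0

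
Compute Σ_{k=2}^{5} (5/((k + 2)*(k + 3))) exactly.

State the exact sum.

Σ = 5/8

Step 1: r(k) = (k + 2)/(k + 4).
Gosper form: A/B · C(k+1)/C(k) with A=k + 2, B=k + 4, C=1.
Key eq: (k + 2)·f(k+1) = (k + 3)·f(k) + (1).
Degrees (1,1,0) ⇒ d ≤ 1.
Match coefficients ⇒ f(k) = k/2.
Get s_k = R·t_k = 5*k/(2*(k + 2)) with R(k) = B(k−1)f(k)/C(k) = k*(k + 3)/2.
Verify: 5/(k**2 + 5*k + 6) matches t_k.
Telescoping: Σ = s_(6) − s_(2) = 15/8 − (5/4) = 5/8.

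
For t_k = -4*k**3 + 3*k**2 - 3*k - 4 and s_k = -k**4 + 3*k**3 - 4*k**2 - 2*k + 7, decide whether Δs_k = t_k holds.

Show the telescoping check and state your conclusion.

Valid: the claim telescopes to t_k.

s_(k+1) = -k**4 - k**3 - k**2 - 5*k + 3
s_(k+1) − s_k = -4*k**3 + 3*k**2 - 3*k - 4
(s_(k+1) − s_k) − t_k = 0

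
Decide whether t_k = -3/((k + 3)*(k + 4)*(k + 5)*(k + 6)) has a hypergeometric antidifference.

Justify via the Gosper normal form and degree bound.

Yes. s_k = k*(-k**2 - 12*k - 47)/(60*(k + 3)*(k + 4)*(k + 5)).

Ratio r(k) = (k + 3)/(k + 7).
Take A(k)=k + 3, B(k)=k + 7, C(k)=1.
Set up (k + 3)·f(k+1) − (k + 6)·f(k) − (1) = 0.
Degrees (1,1,0) ⇒ d ≤ 3.
Match coefficients ⇒ f(k) = k*(k**2 + 12*k + 47)/180.
R(k) = B(k−1)·f(k)/C(k) = k*(k + 6)*(k**2 + 12*k + 47)/180; s_k = R·t_k = k*(-k**2 - 12*k - 47)/(60*(k + 3)*(k + 4)*(k + 5)).
Check: Δs_k = -3/(k**4 + 18*k**3 + 119*k**2 + 342*k + 360). ✓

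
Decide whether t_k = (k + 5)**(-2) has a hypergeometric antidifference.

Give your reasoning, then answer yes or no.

No — the linear system for f has no solution.

Ratio r(k) = (k + 5)**2/(k + 6)**2.
So A=k**2 + 10*k + 25 and B=k**2 + 12*k + 36, with C=1.
Set up (k**2 + 10*k + 25)·f(k+1) − (k**2 + 10*k + 25)·f(k) − (1) = 0.
d = 0 from the (2,2,0) case.
Generic f = c0 gives residual -1; -1 = 0 cannot hold, so t_k is not Gosper-summable.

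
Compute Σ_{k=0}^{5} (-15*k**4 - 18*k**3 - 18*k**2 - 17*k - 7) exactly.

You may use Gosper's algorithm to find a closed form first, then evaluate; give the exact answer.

The ratio is (15*k**4 + 78*k**3 + 162*k**2 + 167*k + 75)/(15*k**4 + 18*k**3 + 18*k**2 + 17*k + 7).
Factor: A=1; B=1; C=k**4 + 6*k**3/5 + 6*k**2/5 + 17*k/15 + 7/15.
Need (1)·f(k+1) − (1)·f(k) = k**4 + 6*k**3/5 + 6*k**2/5 + 17*k/15 + 7/15.
deg f ≤ 5 (via 0,0,4).
Match coefficients ⇒ f(k) = k*(3*k**4 - 3*k**3 + 2*k**2 + 4*k + 1)/15.
Certificate R = B(k−1)f/C = k*(3*k**4 - 3*k**3 + 2*k**2 + 4*k + 1)/(15*k**4 + 18*k**3 + 18*k**2 + 17*k + 7) gives s_k = k*(-3*k**4 + 3*k**3 - 2*k**2 - 4*k - 1).
s_(k+1) − s_k = -15*k**4 - 18*k**3 - 18*k**2 - 17*k - 7 = t_k.
Σ_(k=0)^(5) t_k = s_(6) − s_(0) = -20022 − (0) = -20022.

Σ = -20022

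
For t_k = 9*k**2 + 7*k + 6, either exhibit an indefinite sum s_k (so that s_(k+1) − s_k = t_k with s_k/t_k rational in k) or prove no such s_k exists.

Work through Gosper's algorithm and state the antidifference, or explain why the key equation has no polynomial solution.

The ratio is (9*k**2 + 25*k + 22)/(9*k**2 + 7*k + 6).
Factor: A=1; B=1; C=k**2 + 7*k/9 + 2/3.
Set up (1)·f(k+1) − (1)·f(k) − (k**2 + 7*k/9 + 2/3) = 0.
Bound: deg f ≤ 3.
Solve for f: f(k) = k*(3*k**2 - k + 4)/9 (degree 3 ≤ 3).
Get s_k = R·t_k = k*(3*k**2 - k + 4) with R(k) = B(k−1)f(k)/C(k) = k*(3*k**2 - k + 4)/(9*k**2 + 7*k + 6).
Δs = 9*k**2 + 7*k + 6, as required.

s_k = k*(3*k**2 - k + 4)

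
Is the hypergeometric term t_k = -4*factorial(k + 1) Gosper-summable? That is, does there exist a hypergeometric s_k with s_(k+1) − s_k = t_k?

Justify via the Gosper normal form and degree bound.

No — t_k has no hypergeometric antidifference.

Compute t_(k+1)/t_k: get k + 2.
Normal form (A,B,C) = (k + 2, 1, 1).
Need (k + 2)·f(k+1) − (1)·f(k) = 1.
Bound: deg f ≤ -1.
Bound -1 < 0, so the key equation has no polynomial solution.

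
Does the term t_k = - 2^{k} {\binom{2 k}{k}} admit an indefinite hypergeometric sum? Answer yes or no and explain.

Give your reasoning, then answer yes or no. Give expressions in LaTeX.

The ratio is 4*(2*k + 1)/(k + 1).
So A=8*k + 4 and B=k + 1, with C=1.
Key eq: (8*k + 4)·f(k+1) = (k)·f(k) + (1).
Bound: deg f ≤ -1.
d = -1 < 0 ⇒ no nonzero polynomial f; not summable.

No — negative degree bound, so no certificate f.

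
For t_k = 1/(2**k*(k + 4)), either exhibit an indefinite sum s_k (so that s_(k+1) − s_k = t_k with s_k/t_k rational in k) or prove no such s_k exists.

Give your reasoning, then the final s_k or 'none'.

no hypergeometric antidifference exists

t_(k+1)/t_k = (k + 4)/(2*(k + 5)).
Factor: A=k/2 + 2; B=k + 5; C=1.
Solve (k/2 + 2)·f(k+1) − (k + 4)·f(k) = 1.
d = -1 from the (1,1,0) case.
deg f ≤ -1 is impossible — no certificate.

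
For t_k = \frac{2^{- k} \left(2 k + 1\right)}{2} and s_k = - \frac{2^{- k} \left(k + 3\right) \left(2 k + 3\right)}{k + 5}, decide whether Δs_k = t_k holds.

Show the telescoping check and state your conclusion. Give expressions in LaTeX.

Invalid: residual \frac{2^{- k} \left(- 2 k^{2} - 15 k - 11\right)}{k^{2} + 11 k + 30} ≠ 0.

s_(k+1) = -(k + 4)*(2*k + 5)/(2*2**k*(k + 6))
s_(k+1) − s_k = (2*k**3 + 19*k**2 + 41*k + 8)/(2*2**k*(k**2 + 11*k + 30))
(s_(k+1) − s_k) − t_k = (-2*k**2 - 15*k - 11)/(2**k*(k**2 + 11*k + 30))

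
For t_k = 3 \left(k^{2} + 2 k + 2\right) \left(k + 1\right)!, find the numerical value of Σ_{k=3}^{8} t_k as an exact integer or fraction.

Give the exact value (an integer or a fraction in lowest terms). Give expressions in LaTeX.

t_(k+1)/t_k = (k + 2)*(2*k + (k + 1)**2 + 4)/(k**2 + 2*k + 2).
Take A(k)=k + 2, B(k)=1, C(k)=k**2 + 2*k + 2.
Set up (k + 2)·f(k+1) − (1)·f(k) − (k**2 + 2*k + 2) = 0.
Bound: deg f ≤ 1.
Solve for f: f(k) = k (degree 1 ≤ 1).
R(k) = B(k−1)·f(k)/C(k) = k/(k**2 + 2*k + 2); s_k = R·t_k = 3*k*factorial(k + 1).
s_(k+1) − s_k = 3*(k**2 + 2*k + 2)*factorial(k + 1) = t_k.
Σ_(k=3)^(8) t_k = s_(9) − s_(3) = 97977600 − (216) = 97977384.

Σ = 97977384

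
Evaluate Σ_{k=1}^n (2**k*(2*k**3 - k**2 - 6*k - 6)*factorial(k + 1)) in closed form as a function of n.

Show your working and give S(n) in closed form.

Step 1: r(k) = 2*(2*k**4 + 9*k**3 + 8*k**2 - 15*k - 22)/(2*k**3 - k**2 - 6*k - 6).
Normal form (A,B,C) = (2*k + 4, 1, k**3 - k**2/2 - 3*k - 3).
Solve (2*k + 4)·f(k+1) − (1)·f(k) = k**3 - k**2/2 - 3*k - 3.
d = 2 from the (1,0,3) case.
Solve for f: f(k) = (k**2 - 4*k + 2)/2 (degree 2 ≤ 2).
Certificate R = B(k−1)f/C = (k**2 - 4*k + 2)/(2*k**3 - k**2 - 6*k - 6) gives s_k = 2**k*(k**2 - 4*k + 2)*factorial(k + 1).
Δs = 2**k*(2*k**3 - k**2 - 6*k - 6)*factorial(k + 1), as required.
Evaluate: s_(n+1) = 2**(n + 1)*(n**2 - 2*n - 1)*factorial(n + 2); subtract s_(1) = -4 ⇒ S(n) = 2*2**n*n**4*factorial(n) + 2*2**n*n**3*factorial(n) - 10*2**n*n**2*factorial(n) - 14*2**n*n*factorial(n) - 4*2**n*factorial(n) + 4.

S(n) = 2*2**n*n**4*factorial(n) + 2*2**n*n**3*factorial(n) - 10*2**n*n**2*factorial(n) - 14*2**n*n*factorial(n) - 4*2**n*factorial(n) + 4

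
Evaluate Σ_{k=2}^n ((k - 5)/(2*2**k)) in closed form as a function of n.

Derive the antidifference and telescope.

The ratio is (k - 4)/(2*(k - 5)).
Factor: A=1/2; B=1; C=k - 5.
Solve (1/2)·f(k+1) − (1)·f(k) = k - 5.
d = 1 from the (0,0,1) case.
Match coefficients ⇒ f(k) = -2*(k - 4).
Then R = B(k−1)f/C = -2*(k - 4)/(k - 5), so s_k = R(k)·t_k = (4 - k)/2**k.
Verify: (k - 5)/(2*2**k) matches t_k.
Σ_(k=2)^n t_k = s_(n+1) − s_(2) = (2**(-n - 1)*(3 - n)) − (1/2), i.e. 2**(-n - 1)*(-2**n - n + 3).

S(n) = 2**(-n - 1)*(-2**n - n + 3)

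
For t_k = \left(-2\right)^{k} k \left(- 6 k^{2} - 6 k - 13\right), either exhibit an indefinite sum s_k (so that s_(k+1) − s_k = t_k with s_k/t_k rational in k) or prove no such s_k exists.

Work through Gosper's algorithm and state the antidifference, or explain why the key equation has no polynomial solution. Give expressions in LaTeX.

The ratio is 2*(-6*k**3 - 24*k**2 - 43*k - 25)/(k*(6*k**2 + 6*k + 13)).
Gosper form: A/B · C(k+1)/C(k) with A=-2, B=1, C=k**3 + k**2 + 13*k/6.
Key eq: (-2)·f(k+1) = (1)·f(k) + (k**3 + k**2 + 13*k/6).
Degrees (0,0,3) ⇒ d ≤ 3.
Coefficient equations give f(k) = -(2*k**3 - 2*k**2 + 3*k - 2)/6.
Get s_k = R·t_k = (-2)**k*(2*k**3 - 2*k**2 + 3*k - 2) with R(k) = B(k−1)f(k)/C(k) = -(2*k**3 - 2*k**2 + 3*k - 2)/(k*(6*k**2 + 6*k + 13)).
s_(k+1) − s_k = (-2)**k*k*(-6*k**2 - 6*k - 13) = t_k.

s_k = \left(-2\right)^{k} \left(2 k^{3} - 2 k^{2} + 3 k - 2\right)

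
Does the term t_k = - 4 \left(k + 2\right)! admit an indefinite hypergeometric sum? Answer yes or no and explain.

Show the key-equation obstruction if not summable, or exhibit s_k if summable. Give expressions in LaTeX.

No. Not Gosper-summable.

Ratio r(k) = k + 3.
Take A(k)=k + 3, B(k)=1, C(k)=1.
Set up (k + 3)·f(k+1) − (1)·f(k) − (1) = 0.
From deg A=1, deg B=0, deg C=0: d=-1.
Bound -1 < 0, so the key equation has no polynomial solution.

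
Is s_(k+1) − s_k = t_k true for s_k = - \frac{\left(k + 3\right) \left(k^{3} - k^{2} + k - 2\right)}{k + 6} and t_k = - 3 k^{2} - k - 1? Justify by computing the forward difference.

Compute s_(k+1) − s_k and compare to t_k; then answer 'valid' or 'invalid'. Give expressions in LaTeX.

s_(k+1) = -(k + 4)*(k + (k + 1)**3 - (k + 1)**2 - 1)/(k + 7)
s_(k+1) − s_k = (-3*k**4 - 34*k**3 - 80*k**2 - 37*k - 18)/(k**2 + 13*k + 42)
(s_(k+1) − s_k) − t_k = 6*(k**3 + 10*k**2 + 3*k + 4)/(k**2 + 13*k + 42)

Invalid: residual \frac{6 \left(k^{3} + 10 k^{2} + 3 k + 4\right)}{k^{2} + 13 k + 42} ≠ 0.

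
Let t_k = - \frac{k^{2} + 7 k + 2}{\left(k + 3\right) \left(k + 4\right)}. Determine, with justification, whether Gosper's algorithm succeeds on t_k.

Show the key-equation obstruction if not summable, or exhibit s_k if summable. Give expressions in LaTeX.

The ratio is (k + 3)*(7*k + (k + 1)**2 + 9)/((k + 5)*(k**2 + 7*k + 2)).
Factor: A=k + 3; B=k + 5; C=k**2 + 7*k + 2.
Key eq: (k + 3)·f(k+1) = (k + 4)·f(k) + (k**2 + 7*k + 2).
d = 2 from the (1,1,2) case.
A polynomial solution: f(k) = k*(3*k - 1)/3.
Certificate R = B(k−1)f/C = k*(k + 4)*(3*k - 1)/(3*(k**2 + 7*k + 2)) gives s_k = k*(1 - 3*k)/(3*(k + 3)).
Verify: (-k**2 - 7*k - 2)/(k**2 + 7*k + 12) matches t_k.

Yes. s_k = \frac{k \left(1 - 3 k\right)}{3 \left(k + 3\right)}.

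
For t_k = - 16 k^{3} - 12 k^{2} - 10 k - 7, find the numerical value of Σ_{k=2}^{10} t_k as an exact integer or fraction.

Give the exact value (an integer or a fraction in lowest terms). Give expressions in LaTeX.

The ratio is (16*k**3 + 60*k**2 + 82*k + 45)/(16*k**3 + 12*k**2 + 10*k + 7).
Gosper form: A/B · C(k+1)/C(k) with A=1, B=1, C=k**3 + 3*k**2/4 + 5*k/8 + 7/16.
Solve (1)·f(k+1) − (1)·f(k) = k**3 + 3*k**2/4 + 5*k/8 + 7/16.
Bound: deg f ≤ 4.
Coefficient equations give f(k) = k*(4*k**3 - 4*k**2 + 3*k + 4)/16.
So s_k = (B(k−1)f/C)·t_k = (k*(4*k**3 - 4*k**2 + 3*k + 4)/(16*k**3 + 12*k**2 + 10*k + 7))·t_k = k*(-4*k**3 + 4*k**2 - 3*k - 4).
Check: Δs_k = -16*k**3 - 12*k**2 - 10*k - 7. ✓
Sum = s_(11) − s_(2); s_(11) = -53647, s_(2) = -52 ⇒ -53595.

Σ = -53595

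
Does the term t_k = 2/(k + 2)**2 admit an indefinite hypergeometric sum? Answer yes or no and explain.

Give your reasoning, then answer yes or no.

No. Not Gosper-summable.

Ratio r(k) = (k + 2)**2/(k + 3)**2.
Factor: A=k**2 + 4*k + 4; B=k**2 + 6*k + 9; C=1.
Key eq: (k**2 + 4*k + 4)·f(k+1) = (k**2 + 4*k + 4)·f(k) + (1).
deg f ≤ 0 (via 2,2,0).
Write f(k) = c0. Then LHS − RHS = -1, requiring -1 = 0: contradictory. No certificate.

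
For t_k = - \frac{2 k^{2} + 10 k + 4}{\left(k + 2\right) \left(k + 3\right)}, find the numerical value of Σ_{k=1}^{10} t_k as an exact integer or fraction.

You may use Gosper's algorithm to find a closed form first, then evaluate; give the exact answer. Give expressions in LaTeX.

r(k) = (k + 2)*(5*k + (k + 1)**2 + 7)/((k + 4)*(k**2 + 5*k + 2)) after simplifying.
Take A(k)=k + 2, B(k)=k + 4, C(k)=k**2 + 5*k + 2.
Set up (k + 2)·f(k+1) − (k + 3)·f(k) − (k**2 + 5*k + 2) = 0.
Degrees (1,1,2) ⇒ d ≤ 2.
Solving with deg f ≤ 2: f(k) = k**2.
So s_k = (B(k−1)f/C)·t_k = (k**2*(k + 3)/(k**2 + 5*k + 2))·t_k = -2*k**2/(k + 2).
s_(k+1) − s_k = 2*(-k**2 - 5*k - 2)/(k**2 + 5*k + 6) = t_k.
Sum = s_(11) − s_(1); s_(11) = -242/13, s_(1) = -2/3 ⇒ -700/39.

Σ = -700/39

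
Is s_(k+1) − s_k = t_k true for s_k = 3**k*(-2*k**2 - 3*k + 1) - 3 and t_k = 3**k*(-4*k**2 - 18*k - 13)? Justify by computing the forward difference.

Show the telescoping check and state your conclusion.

Valid: the claim telescopes to t_k.

s_(k+1) = 3*3**k*(-3*k - 2*(k + 1)**2 - 2) - 3
s_(k+1) − s_k = 3**k*(-4*k**2 - 18*k - 13)
(s_(k+1) − s_k) − t_k = 0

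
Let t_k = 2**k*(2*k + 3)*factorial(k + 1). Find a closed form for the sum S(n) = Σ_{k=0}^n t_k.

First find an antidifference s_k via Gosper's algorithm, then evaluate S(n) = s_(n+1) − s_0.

S(n) = 2*2**n*factorial(n + 2) - 1

t_(k+1)/t_k = 2*(k + 2)*(2*k + 5)/(2*k + 3).
So A=2*k + 4 and B=1, with C=k + 3/2.
Need (2*k + 4)·f(k+1) − (1)·f(k) = k + 3/2.
Degrees (1,0,1) ⇒ d ≤ 0.
Coefficient equations give f(k) = 1/2.
Get s_k = R·t_k = 2**k*factorial(k + 1) with R(k) = B(k−1)f(k)/C(k) = 1/(2*k + 3).
Δs = 2**k*(2*k + 3)*factorial(k + 1), as required.
Evaluate: s_(n+1) = 2**(n + 1)*factorial(n + 2); subtract s_(0) = 1 ⇒ S(n) = 2*2**n*factorial(n + 2) - 1.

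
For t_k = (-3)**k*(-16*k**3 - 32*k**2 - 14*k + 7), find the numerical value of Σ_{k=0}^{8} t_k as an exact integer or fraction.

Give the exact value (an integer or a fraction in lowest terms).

Step 1: r(k) = 3*(-16*k**3 - 80*k**2 - 126*k - 55)/(16*k**3 + 32*k**2 + 14*k - 7).
Gosper form: A/B · C(k+1)/C(k) with A=-3, B=1, C=k**3 + 2*k**2 + 7*k/8 - 7/16.
Key eq: (-3)·f(k+1) = (1)·f(k) + (k**3 + 2*k**2 + 7*k/8 - 7/16).
From deg A=0, deg B=0, deg C=3: d=3.
A polynomial solution: f(k) = -(4*k**3 - k**2 - 4*k - 1)/16.
Get s_k = R·t_k = (-3)**k*(4*k**3 - k**2 - 4*k - 1) with R(k) = B(k−1)f(k)/C(k) = -(4*k**3 - k**2 - 4*k - 1)/(16*k**3 + 32*k**2 + 14*k - 7).
s_(k+1) − s_k = (-3)**k*(-16*k**3 - 32*k**2 - 14*k + 7) = t_k.
Telescoping: Σ = s_(9) − s_(0) = -55073034 − (-1) = -55073033.

Σ = -55073033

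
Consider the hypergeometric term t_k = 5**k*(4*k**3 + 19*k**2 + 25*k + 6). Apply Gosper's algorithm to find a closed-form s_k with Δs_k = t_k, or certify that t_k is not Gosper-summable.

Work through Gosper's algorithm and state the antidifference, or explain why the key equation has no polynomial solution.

t_(k+1)/t_k = 5*(4*k**3 + 31*k**2 + 75*k + 54)/(4*k**3 + 19*k**2 + 25*k + 6).
So A=5 and B=1, with C=k**3 + 19*k**2/4 + 25*k/4 + 3/2.
Solve (5)·f(k+1) − (1)·f(k) = k**3 + 19*k**2/4 + 25*k/4 + 3/2.
Degrees (0,0,3) ⇒ d ≤ 3.
Coefficient equations give f(k) = (k**3 + k**2 - 1)/4.
R(k) = B(k−1)·f(k)/C(k) = (k**3 + k**2 - 1)/((k + 2)*(4*k**2 + 11*k + 3)); s_k = R·t_k = 5**k*(k**3 + k**2 - 1).
Verify: 5**k*(4*k**3 + 19*k**2 + 25*k + 6) matches t_k.

s_k = 5**k*(k**3 + k**2 - 1)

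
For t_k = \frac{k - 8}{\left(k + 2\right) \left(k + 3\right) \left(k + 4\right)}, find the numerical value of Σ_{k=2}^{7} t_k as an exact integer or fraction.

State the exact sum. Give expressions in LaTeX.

Σ = -21/220

Compute t_(k+1)/t_k: get (k - 7)*(k + 2)/((k - 8)*(k + 5)).
So A=k + 2 and B=k + 5, with C=k - 8.
f must satisfy (k + 2)·f(k+1) − (k + 4)·f(k) = k - 8.
d = 2 from the (1,1,1) case.
Match coefficients ⇒ f(k) = -k*(k + 7)/2.
Certificate R = B(k−1)f/C = -k*(k + 4)*(k + 7)/(2*(k - 8)) gives s_k = k*(-k - 7)/(2*(k + 2)*(k + 3)).
s_(k+1) − s_k = (k - 8)/(k**3 + 9*k**2 + 26*k + 24) = t_k.
Evaluate s at k=8 and k=2: -6/11 and -9/20; difference -21/220.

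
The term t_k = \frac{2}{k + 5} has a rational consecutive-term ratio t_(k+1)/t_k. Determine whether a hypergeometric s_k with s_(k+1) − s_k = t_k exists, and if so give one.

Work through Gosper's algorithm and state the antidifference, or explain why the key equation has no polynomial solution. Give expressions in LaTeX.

Compute t_(k+1)/t_k: get (k + 5)/(k + 6).
Normal form (A,B,C) = (k + 5, k + 6, 1).
f must satisfy (k + 5)·f(k+1) − (k + 5)·f(k) = 1.
Bound: deg f ≤ 0.
Put f(k) = c0: A·f(k+1) − B(k−1)·f(k) − C = -1; need -1 = 0 — inconsistent ⇒ no f, not summable.

not Gosper-summable; s_k does not exist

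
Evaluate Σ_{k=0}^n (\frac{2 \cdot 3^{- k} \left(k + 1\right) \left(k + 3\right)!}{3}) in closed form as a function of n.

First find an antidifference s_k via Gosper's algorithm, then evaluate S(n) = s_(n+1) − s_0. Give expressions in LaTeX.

t_(k+1)/t_k = (k + 2)*(k + 4)/(3*(k + 1)).
Gosper form: A/B · C(k+1)/C(k) with A=k/3 + 4/3, B=1, C=k + 1.
f must satisfy (k/3 + 4/3)·f(k+1) − (1)·f(k) = k + 1.
Bound: deg f ≤ 0.
Coefficient equations give f(k) = 3.
Then R = B(k−1)f/C = 3/(k + 1), so s_k = R(k)·t_k = 2*factorial(k + 3)/3**k.
Check: Δs_k = 2*(k + 1)*factorial(k + 3)/(3*3**k). ✓
s_(n+1) = 2*3**(-n - 1)*factorial(n + 4) and s_(0) = 12, so S(n) = -12 + 2*factorial(n + 4)/(3*3**n).

S(n) = -12 + \frac{2 \cdot 3^{- n} \left(n + 4\right)!}{3}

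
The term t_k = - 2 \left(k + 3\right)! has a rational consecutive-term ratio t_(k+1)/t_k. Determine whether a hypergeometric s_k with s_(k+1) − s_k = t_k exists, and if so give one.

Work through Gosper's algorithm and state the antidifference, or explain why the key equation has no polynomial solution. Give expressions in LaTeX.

t_(k+1)/t_k = k + 4.
A = k + 4, B = 1, C = 1.
f must satisfy (k + 4)·f(k+1) − (1)·f(k) = 1.
Degrees (1,0,0) ⇒ d ≤ -1.
Negative degree bound (-1): no f exists, t_k not Gosper-summable.

none (Gosper's algorithm certifies no s_k)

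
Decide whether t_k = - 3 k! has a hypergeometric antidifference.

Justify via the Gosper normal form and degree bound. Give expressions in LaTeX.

No — negative degree bound, so no certificate f.

t_(k+1)/t_k = k + 1.
Gosper form: A/B · C(k+1)/C(k) with A=k + 1, B=1, C=1.
Solve (k + 1)·f(k+1) − (1)·f(k) = 1.
d = -1 from the (1,0,0) case.
deg f ≤ -1 is impossible — no certificate.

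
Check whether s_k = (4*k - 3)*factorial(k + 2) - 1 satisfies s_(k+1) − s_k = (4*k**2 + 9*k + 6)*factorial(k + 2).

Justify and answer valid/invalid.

valid; difference matches t_k

s_(k+1) = (4*k + 1)*factorial(k + 3) - 1
s_(k+1) − s_k = (4*k**2 + 9*k + 6)*factorial(k + 2)
(s_(k+1) − s_k) − t_k = 0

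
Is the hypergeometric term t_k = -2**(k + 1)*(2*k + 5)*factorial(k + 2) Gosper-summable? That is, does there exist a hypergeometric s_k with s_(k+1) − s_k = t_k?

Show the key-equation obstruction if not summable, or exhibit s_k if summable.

Yes. s_k = -2**(k + 1)*factorial(k + 2).

Step 1: r(k) = 2*(k + 3)*(2*k + 7)/(2*k + 5).
Gosper form: A/B · C(k+1)/C(k) with A=2*k + 6, B=1, C=k + 5/2.
Set up (2*k + 6)·f(k+1) − (1)·f(k) − (k + 5/2) = 0.
deg f ≤ 0 (via 1,0,1).
Solve for f: f(k) = 1/2 (degree 0 ≤ 0).
Get s_k = R·t_k = -2**(k + 1)*factorial(k + 2) with R(k) = B(k−1)f(k)/C(k) = 1/(2*k + 5).
s_(k+1) − s_k = -2**(k + 1)*(2*k + 5)*factorial(k + 2) = t_k.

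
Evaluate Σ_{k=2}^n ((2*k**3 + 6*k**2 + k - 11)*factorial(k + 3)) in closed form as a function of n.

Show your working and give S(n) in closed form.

t_(k+1)/t_k = (k + 4)*(k + 2*(k + 1)**3 + 6*(k + 1)**2 - 10)/(2*k**3 + 6*k**2 + k - 11).
A = k + 4, B = 1, C = k**3 + 3*k**2 + k/2 - 11/2.
Solve (k + 4)·f(k+1) − (1)·f(k) = k**3 + 3*k**2 + k/2 - 11/2.
From deg A=1, deg B=0, deg C=3: d=2.
Solve for f: f(k) = (2*k**2 - 4*k - 1)/2 (degree 2 ≤ 2).
Get s_k = R·t_k = (2*k**2 - 4*k - 1)*factorial(k + 3) with R(k) = B(k−1)f(k)/C(k) = (2*k**2 - 4*k - 1)/(2*k**3 + 6*k**2 + k - 11).
Δs = (2*k**3 + 6*k**2 + k - 11)*factorial(k + 3), as required.
s_(n+1) = (2*n**2 - 3)*factorial(n + 4) and s_(2) = -120, so S(n) = 2*n**2*factorial(n + 4) - 3*factorial(n + 4) + 120.

S(n) = 2*n**2*factorial(n + 4) - 3*factorial(n + 4) + 120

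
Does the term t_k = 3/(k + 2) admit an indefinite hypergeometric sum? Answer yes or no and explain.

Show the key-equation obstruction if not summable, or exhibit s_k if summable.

No — t_k has no hypergeometric antidifference.

The ratio is (k + 2)/(k + 3).
Take A(k)=k + 2, B(k)=k + 3, C(k)=1.
Need (k + 2)·f(k+1) − (k + 2)·f(k) = 1.
Bound: deg f ≤ 0.
f = c0 ⇒ A·f(k+1) − B(k−1)·f(k) − C = -1. The system {-1 = 0} is inconsistent; no antidifference.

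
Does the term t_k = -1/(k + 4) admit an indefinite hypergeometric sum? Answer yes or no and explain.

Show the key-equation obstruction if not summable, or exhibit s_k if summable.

Step 1: r(k) = (k + 4)/(k + 5).
So A=k + 4 and B=k + 5, with C=1.
Key eq: (k + 4)·f(k+1) = (k + 4)·f(k) + (1).
Bound: deg f ≤ 0.
f = c0 ⇒ A·f(k+1) − B(k−1)·f(k) − C = -1. The system {-1 = 0} is inconsistent; no antidifference.

No — the linear system for f has no solution.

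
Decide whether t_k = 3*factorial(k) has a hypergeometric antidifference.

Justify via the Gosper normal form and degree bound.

No. Not Gosper-summable.

r(k) = k + 1 after simplifying.
So A=k + 1 and B=1, with C=1.
Key eq: (k + 1)·f(k+1) = (1)·f(k) + (1).
deg f ≤ -1 (via 1,0,0).
Bound -1 < 0, so the key equation has no polynomial solution.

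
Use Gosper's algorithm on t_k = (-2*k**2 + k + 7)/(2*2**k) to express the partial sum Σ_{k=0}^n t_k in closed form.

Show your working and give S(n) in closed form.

S(n) = 2**(-n - 1)*(2**(n + 2) + 2*n**2 + 7*n + 3)

Ratio r(k) = (k/2 - (k + 1)**2 + 4)/(-2*k**2 + k + 7).
So A=1/2 and B=1, with C=k**2 - k/2 - 7/2.
Key eq: (1/2)·f(k+1) = (1)·f(k) + (k**2 - k/2 - 7/2).
Bound: deg f ≤ 2.
Solve for f: f(k) = -(k + 2)*(2*k - 1) (degree 2 ≤ 2).
R(k) = B(k−1)·f(k)/C(k) = -2*(k + 2)*(2*k - 1)/(2*k**2 - k - 7); s_k = R·t_k = (2*k**2 + 3*k - 2)/2**k.
Δs = (-2*k**2 + k + 7)/(2*2**k), as required.
s_(n+1) = 2**(-n - 1)*(2*n**2 + 7*n + 3) and s_(0) = -2, so S(n) = 2**(-n - 1)*(2**(n + 2) + 2*n**2 + 7*n + 3).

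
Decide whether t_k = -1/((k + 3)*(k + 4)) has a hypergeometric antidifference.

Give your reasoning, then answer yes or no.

Step 1: r(k) = (k + 3)/(k + 5).
Factor: A=k + 3; B=k + 5; C=1.
Solve (k + 3)·f(k+1) − (k + 4)·f(k) = 1.
Bound: deg f ≤ 1.
Solve for f: f(k) = k/3 (degree 1 ≤ 1).
Then R = B(k−1)f/C = k*(k + 4)/3, so s_k = R(k)·t_k = -k/(3*k + 9).
Δs = -1/(k**2 + 7*k + 12), as required.

Yes. s_k = -k/(3*k + 9).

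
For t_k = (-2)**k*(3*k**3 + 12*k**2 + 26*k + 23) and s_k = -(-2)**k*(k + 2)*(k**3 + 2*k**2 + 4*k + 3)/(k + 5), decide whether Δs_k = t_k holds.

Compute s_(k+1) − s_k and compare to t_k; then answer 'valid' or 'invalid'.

Invalid: residual (-2)**k*(-9*k**4 - 84*k**3 - 264*k**2 - 471*k - 354)/(k**2 + 11*k + 30) ≠ 0.

s_(k+1) = 2*(-2)**k*(k**4 + 8*k**3 + 26*k**2 + 43*k + 30)/(k + 6)
s_(k+1) − s_k = (-2)**k*(3*k**5 + 36*k**4 + 164*k**3 + 405*k**2 + 562*k + 336)/(k**2 + 11*k + 30)
(s_(k+1) − s_k) − t_k = (-2)**k*(-9*k**4 - 84*k**3 - 264*k**2 - 471*k - 354)/(k**2 + 11*k + 30)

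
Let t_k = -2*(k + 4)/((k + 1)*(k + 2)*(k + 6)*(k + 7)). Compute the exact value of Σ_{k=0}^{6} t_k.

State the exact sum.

Σ = -49/312

t_(k+1)/t_k = (k + 1)*(k + 5)*(k + 6)/((k + 3)*(k + 4)*(k + 8)).
Gosper form: A/B · C(k+1)/C(k) with A=k + 1, B=k + 8, C=k**4 + 16*k**3 + 95*k**2 + 248*k + 240.
Set up (k + 1)·f(k+1) − (k + 7)·f(k) − (k**4 + 16*k**3 + 95*k**2 + 248*k + 240) = 0.
deg f ≤ 6 (via 1,1,4).
A polynomial solution: f(k) = k*(k + 2)*(k + 3)*(k + 4)*(k + 5)*(k + 7)/12.
R(k) = B(k−1)·f(k)/C(k) = k*(k + 2)*(k + 7)**2/(12*(k + 4)); s_k = R·t_k = k*(-k - 7)/(6*(k**2 + 7*k + 6)).
Check: Δs_k = 2*(-k - 4)/(k**4 + 16*k**3 + 83*k**2 + 152*k + 84). ✓
Telescoping: Σ = s_(7) − s_(0) = -49/312 − (0) = -49/312.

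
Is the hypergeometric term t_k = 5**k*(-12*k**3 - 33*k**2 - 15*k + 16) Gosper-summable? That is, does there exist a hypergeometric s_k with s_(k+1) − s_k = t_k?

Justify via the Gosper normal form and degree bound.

Yes. s_k = 5**k*(-3*k**3 + 3*k**2 + 4).

t_(k+1)/t_k = 5*(12*k**3 + 69*k**2 + 117*k + 44)/(12*k**3 + 33*k**2 + 15*k - 16).
A = 5, B = 1, C = k**3 + 11*k**2/4 + 5*k/4 - 4/3.
Solve (5)·f(k+1) − (1)·f(k) = k**3 + 11*k**2/4 + 5*k/4 - 4/3.
deg f ≤ 3 (via 0,0,3).
Solve for f: f(k) = (3*k**3 - 3*k**2 - 4)/12 (degree 3 ≤ 3).
Certificate R = B(k−1)f/C = (3*k**3 - 3*k**2 - 4)/(12*k**3 + 33*k**2 + 15*k - 16) gives s_k = 5**k*(-3*k**3 + 3*k**2 + 4).
Check: Δs_k = 5**k*(-12*k**3 - 33*k**2 - 15*k + 16). ✓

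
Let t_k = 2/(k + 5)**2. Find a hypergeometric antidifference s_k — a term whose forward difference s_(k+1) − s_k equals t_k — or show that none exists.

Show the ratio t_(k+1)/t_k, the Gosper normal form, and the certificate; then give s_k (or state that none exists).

Step 1: r(k) = (k + 5)**2/(k + 6)**2.
A = k**2 + 10*k + 25, B = k**2 + 12*k + 36, C = 1.
f must satisfy (k**2 + 10*k + 25)·f(k+1) − (k**2 + 10*k + 25)·f(k) = 1.
Bound: deg f ≤ 0.
Put f(k) = c0: A·f(k+1) − B(k−1)·f(k) − C = -1; need -1 = 0 — inconsistent ⇒ no f, not summable.

not Gosper-summable; s_k does not exist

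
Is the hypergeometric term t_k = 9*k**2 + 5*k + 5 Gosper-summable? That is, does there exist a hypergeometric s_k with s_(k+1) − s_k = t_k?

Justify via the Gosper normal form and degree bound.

Yes. s_k = k*(3*k**2 - 2*k + 4).

r(k) = (9*k**2 + 23*k + 19)/(9*k**2 + 5*k + 5) after simplifying.
So A=1 and B=1, with C=k**2 + 5*k/9 + 5/9.
f must satisfy (1)·f(k+1) − (1)·f(k) = k**2 + 5*k/9 + 5/9.
Degrees (0,0,2) ⇒ d ≤ 3.
A polynomial solution: f(k) = k*(3*k**2 - 2*k + 4)/9.
So s_k = (B(k−1)f/C)·t_k = (k*(3*k**2 - 2*k + 4)/(9*k**2 + 5*k + 5))·t_k = k*(3*k**2 - 2*k + 4).
s_(k+1) − s_k = 9*k**2 + 5*k + 5 = t_k.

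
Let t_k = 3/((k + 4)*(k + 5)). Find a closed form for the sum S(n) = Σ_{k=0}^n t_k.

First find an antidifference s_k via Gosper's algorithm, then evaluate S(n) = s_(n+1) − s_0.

Compute t_(k+1)/t_k: get (k + 4)/(k + 6).
Gosper form: A/B · C(k+1)/C(k) with A=k + 4, B=k + 6, C=1.
Solve (k + 4)·f(k+1) − (k + 5)·f(k) = 1.
Bound: deg f ≤ 1.
Solve for f: f(k) = k/4 (degree 1 ≤ 1).
Certificate R = B(k−1)f/C = k*(k + 5)/4 gives s_k = 3*k/(4*(k + 4)).
Check: Δs_k = 3/(k**2 + 9*k + 20). ✓
Evaluate: s_(n+1) = 3*(n + 1)/(4*(n + 5)); subtract s_(0) = 0 ⇒ S(n) = 3*(n + 1)/(4*(n + 5)).

S(n) = 3*(n + 1)/(4*(n + 5))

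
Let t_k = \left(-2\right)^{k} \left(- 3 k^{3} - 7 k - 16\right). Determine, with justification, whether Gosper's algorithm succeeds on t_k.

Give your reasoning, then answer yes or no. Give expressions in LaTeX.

Yes. s_k = \left(-2\right)^{k} \left(k^{3} - 2 k^{2} + 3 k + 4\right).

r(k) = 2*(-7*k - 3*(k + 1)**3 - 23)/(3*k**3 + 7*k + 16) after simplifying.
Take A(k)=-2, B(k)=1, C(k)=k**3 + 7*k/3 + 16/3.
Set up (-2)·f(k+1) − (1)·f(k) − (k**3 + 7*k/3 + 16/3) = 0.
d = 3 from the (0,0,3) case.
Solving with deg f ≤ 3: f(k) = -(k**3 - 2*k**2 + 3*k + 4)/3.
R(k) = B(k−1)·f(k)/C(k) = -(k**3 - 2*k**2 + 3*k + 4)/(3*k**3 + 7*k + 16); s_k = R·t_k = (-2)**k*(k**3 - 2*k**2 + 3*k + 4).
Check: Δs_k = (-2)**k*(-3*k**3 - 7*k - 16). ✓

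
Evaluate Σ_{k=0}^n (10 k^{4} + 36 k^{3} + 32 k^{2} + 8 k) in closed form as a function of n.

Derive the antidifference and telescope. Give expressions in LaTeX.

t_(k+1)/t_k = (5*k**4 + 38*k**3 + 100*k**2 + 110*k + 43)/(k*(5*k**3 + 18*k**2 + 16*k + 4)).
Gosper form: A/B · C(k+1)/C(k) with A=1, B=1, C=k**4 + 18*k**3/5 + 16*k**2/5 + 4*k/5.
Solve (1)·f(k+1) − (1)·f(k) = k**4 + 18*k**3/5 + 16*k**2/5 + 4*k/5.
Bound: deg f ≤ 5.
Match coefficients ⇒ f(k) = k*(k - 1)*(2*k**3 + 6*k**2 + 2*k - 1)/10.
Then R = B(k−1)f/C = (k - 1)*(2*k**3 + 6*k**2 + 2*k - 1)/(2*(5*k**3 + 18*k**2 + 16*k + 4)), so s_k = R(k)·t_k = k*(2*k**4 + 4*k**3 - 4*k**2 - 3*k + 1).
s_(k+1) − s_k = 2*k*(5*k**3 + 18*k**2 + 16*k + 4) = t_k.
Telescope: S(n) = s_(n+1) − s_(0) = n*(2*n**4 + 14*n**3 + 32*n**2 + 29*n + 9) − (0) = n*(2*n**4 + 14*n**3 + 32*n**2 + 29*n + 9).

S(n) = n \left(2 n^{4} + 14 n^{3} + 32 n^{2} + 29 n + 9\right)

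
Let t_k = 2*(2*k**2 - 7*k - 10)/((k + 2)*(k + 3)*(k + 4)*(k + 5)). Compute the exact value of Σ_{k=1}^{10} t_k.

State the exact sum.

Step 1: r(k) = (k + 2)*(7*k - 2*(k + 1)**2 + 17)/((k + 6)*(-2*k**2 + 7*k + 10)).
Take A(k)=k + 2, B(k)=k + 6, C(k)=k**2 - 7*k/2 - 5.
Set up (k + 2)·f(k+1) − (k + 5)·f(k) − (k**2 - 7*k/2 - 5) = 0.
From deg A=1, deg B=1, deg C=2: d=3.
A polynomial solution: f(k) = -k*(k**2 + 57*k + 62)/48.
R(k) = B(k−1)·f(k)/C(k) = -k*(k + 5)*(k**2 + 57*k + 62)/(24*(2*k**2 - 7*k - 10)); s_k = R·t_k = k*(-k**2 - 57*k - 62)/(12*(k + 2)*(k + 3)*(k + 4)).
Check: Δs_k = 2*(2*k**2 - 7*k - 10)/(k**4 + 14*k**3 + 71*k**2 + 154*k + 120). ✓
Sum = s_(11) − s_(1); s_(11) = -99/364, s_(1) = -1/6 ⇒ -115/1092.

Σ = -115/1092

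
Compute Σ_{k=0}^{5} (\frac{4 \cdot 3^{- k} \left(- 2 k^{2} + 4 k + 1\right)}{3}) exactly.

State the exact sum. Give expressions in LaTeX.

r(k) = (2*k**2 - 3)/(3*(2*k**2 - 4*k - 1)) after simplifying.
A = 1/3, B = 1, C = k**2 - 2*k - 1/2.
Set up (1/3)·f(k+1) − (1)·f(k) − (k**2 - 2*k - 1/2) = 0.
d = 2 from the (0,0,2) case.
A polynomial solution: f(k) = -3*(2*k**2 - 2*k - 1)/4.
Get s_k = R·t_k = 2*(2*k**2 - 2*k - 1)/3**k with R(k) = B(k−1)f(k)/C(k) = -3*(2*k**2 - 2*k - 1)/(2*(2*k**2 - 4*k - 1)).
s_(k+1) − s_k = 4*(-2*k**2 + 4*k + 1)/(3*3**k) = t_k.
Telescoping: Σ = s_(6) − s_(0) = 118/729 − (-2) = 1576/729.

Σ = 1576/729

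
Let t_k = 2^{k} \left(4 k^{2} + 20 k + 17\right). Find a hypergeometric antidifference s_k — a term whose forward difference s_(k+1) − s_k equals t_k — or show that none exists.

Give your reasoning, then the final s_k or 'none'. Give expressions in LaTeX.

The ratio is 2*(4*k**2 + 28*k + 41)/(4*k**2 + 20*k + 17).
Take A(k)=2, B(k)=1, C(k)=k**2 + 5*k + 17/4.
Set up (2)·f(k+1) − (1)·f(k) − (k**2 + 5*k + 17/4) = 0.
d = 2 from the (0,0,2) case.
A polynomial solution: f(k) = (2*k + 1)**2/4.
Get s_k = R·t_k = 2**k*(4*k**2 + 4*k + 1) with R(k) = B(k−1)f(k)/C(k) = (2*k + 1)**2/(4*k**2 + 20*k + 17).
Check: Δs_k = 2**k*(4*k**2 + 20*k + 17). ✓

s_k = 2^{k} \left(4 k^{2} + 4 k + 1\right)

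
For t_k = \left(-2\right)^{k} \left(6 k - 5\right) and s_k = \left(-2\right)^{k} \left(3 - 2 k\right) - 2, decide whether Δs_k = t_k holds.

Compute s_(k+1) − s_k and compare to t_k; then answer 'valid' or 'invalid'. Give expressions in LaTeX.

valid (s_(k+1) − s_k reduces to t_k)

s_(k+1) = 2*(-2)**k*(2*k - 1) - 2
s_(k+1) − s_k = (-2)**k*(6*k - 5)
(s_(k+1) − s_k) − t_k = 0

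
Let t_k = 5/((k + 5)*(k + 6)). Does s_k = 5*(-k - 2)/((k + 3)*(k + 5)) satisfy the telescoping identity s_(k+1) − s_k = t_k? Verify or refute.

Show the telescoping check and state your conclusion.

s_(k+1) = 5*(-k - 3)/((k + 4)*(k + 6))
s_(k+1) − s_k = 5*(k**2 + 5*k + 3)/(k**4 + 18*k**3 + 119*k**2 + 342*k + 360)
(s_(k+1) − s_k) − t_k = 5*(-2*k - 9)/(k**4 + 18*k**3 + 119*k**2 + 342*k + 360)

Invalid: residual 5*(-2*k - 9)/(k**4 + 18*k**3 + 119*k**2 + 342*k + 360) ≠ 0.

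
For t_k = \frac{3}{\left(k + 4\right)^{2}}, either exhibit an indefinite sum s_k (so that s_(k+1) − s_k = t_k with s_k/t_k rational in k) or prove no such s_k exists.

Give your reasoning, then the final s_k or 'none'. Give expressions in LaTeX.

no hypergeometric antidifference exists

The ratio is (k + 4)**2/(k + 5)**2.
So A=k**2 + 8*k + 16 and B=k**2 + 10*k + 25, with C=1.
Need (k**2 + 8*k + 16)·f(k+1) − (k**2 + 8*k + 16)·f(k) = 1.
From deg A=2, deg B=2, deg C=0: d=0.
Generic f = c0 gives residual -1; -1 = 0 cannot hold, so t_k is not Gosper-summable.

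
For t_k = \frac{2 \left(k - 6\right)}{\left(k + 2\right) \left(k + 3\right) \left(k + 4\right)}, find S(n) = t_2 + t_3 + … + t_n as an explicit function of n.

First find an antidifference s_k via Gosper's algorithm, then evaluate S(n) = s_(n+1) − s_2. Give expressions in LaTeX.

Ratio r(k) = (k - 5)*(k + 2)/((k - 6)*(k + 5)).
Normal form (A,B,C) = (k + 2, k + 5, k - 6).
Set up (k + 2)·f(k+1) − (k + 4)·f(k) − (k - 6) = 0.
From deg A=1, deg B=1, deg C=1: d=2.
Solving with deg f ≤ 2: f(k) = -k*(k + 8)/3.
Get s_k = R·t_k = 2*k*(-k - 8)/(3*(k + 2)*(k + 3)) with R(k) = B(k−1)f(k)/C(k) = -k*(k + 4)*(k + 8)/(3*(k - 6)).
Δs = 2*(k - 6)/(k**3 + 9*k**2 + 26*k + 24), as required.
Σ_(k=2)^n t_k = s_(n+1) − s_(2) = (2*(-n**2 - 10*n - 9)/(3*(n**2 + 7*n + 12))) − (-2/3), i.e. 2*(1 - n)/(n**2 + 7*n + 12).

S(n) = \frac{2 \left(1 - n\right)}{n^{2} + 7 n + 12}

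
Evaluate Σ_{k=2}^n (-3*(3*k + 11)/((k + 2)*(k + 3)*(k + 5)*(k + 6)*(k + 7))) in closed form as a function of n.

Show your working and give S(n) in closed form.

S(n) = 3*(-n**3 - 16*n**2 - 81*n + 98)/(224*(n**3 + 16*n**2 + 81*n + 126))

t_(k+1)/t_k = (k + 2)*(k + 5)*(3*k + 14)/((k + 4)*(k + 8)*(3*k + 11)).
Normal form (A,B,C) = (k + 2, k + 8, k**2 + 23*k/3 + 44/3).
Key eq: (k + 2)·f(k+1) = (k + 7)·f(k) + (k**2 + 23*k/3 + 44/3).
From deg A=1, deg B=1, deg C=2: d=5.
Coefficient equations give f(k) = k*(k + 3)*(k + 4)*(k**2 + 13*k + 52)/180.
Get s_k = R·t_k = k*(-k**2 - 13*k - 52)/(20*(k**3 + 13*k**2 + 52*k + 60)) with R(k) = B(k−1)f(k)/C(k) = k*(k + 3)*(k + 7)*(k**2 + 13*k + 52)/(60*(3*k + 11)).
Check: Δs_k = 3*(-3*k - 11)/(k**5 + 23*k**4 + 203*k**3 + 853*k**2 + 1692*k + 1260). ✓
Σ_(k=2)^n t_k = s_(n+1) − s_(2) = ((-n**3 - 16*n**2 - 81*n - 66)/(20*(n**3 + 16*n**2 + 81*n + 126))) − (-41/1120), i.e. 3*(-n**3 - 16*n**2 - 81*n + 98)/(224*(n**3 + 16*n**2 + 81*n + 126)).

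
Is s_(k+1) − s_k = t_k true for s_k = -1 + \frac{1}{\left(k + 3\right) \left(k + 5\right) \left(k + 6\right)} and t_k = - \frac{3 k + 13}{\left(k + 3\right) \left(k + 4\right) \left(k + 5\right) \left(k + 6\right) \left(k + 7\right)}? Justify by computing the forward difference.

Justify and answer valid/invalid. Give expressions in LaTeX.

valid; difference matches t_k

s_(k+1) = -1 + 1/((k + 4)*(k + 6)*(k + 7))
s_(k+1) − s_k = ((k + 3)*(k + 5) - (k + 4)*(k + 7))/((k + 3)*(k + 4)*(k + 5)*(k + 6)*(k + 7))
(s_(k+1) − s_k) − t_k = 0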